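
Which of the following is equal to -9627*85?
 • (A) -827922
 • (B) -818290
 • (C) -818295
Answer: C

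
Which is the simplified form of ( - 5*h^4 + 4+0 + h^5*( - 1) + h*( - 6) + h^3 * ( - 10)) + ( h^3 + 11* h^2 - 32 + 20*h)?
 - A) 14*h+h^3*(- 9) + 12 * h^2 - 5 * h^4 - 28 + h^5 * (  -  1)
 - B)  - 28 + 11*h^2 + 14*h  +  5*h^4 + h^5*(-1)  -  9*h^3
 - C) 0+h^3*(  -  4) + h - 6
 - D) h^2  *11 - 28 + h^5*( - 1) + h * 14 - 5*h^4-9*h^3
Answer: D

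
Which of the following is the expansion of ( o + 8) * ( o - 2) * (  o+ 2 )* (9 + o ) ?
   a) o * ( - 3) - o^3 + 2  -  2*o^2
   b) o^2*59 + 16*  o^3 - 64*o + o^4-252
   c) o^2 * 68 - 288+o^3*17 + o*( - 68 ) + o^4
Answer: c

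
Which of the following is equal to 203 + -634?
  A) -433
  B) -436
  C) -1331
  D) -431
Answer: D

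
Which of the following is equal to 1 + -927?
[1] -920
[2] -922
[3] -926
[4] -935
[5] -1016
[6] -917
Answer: 3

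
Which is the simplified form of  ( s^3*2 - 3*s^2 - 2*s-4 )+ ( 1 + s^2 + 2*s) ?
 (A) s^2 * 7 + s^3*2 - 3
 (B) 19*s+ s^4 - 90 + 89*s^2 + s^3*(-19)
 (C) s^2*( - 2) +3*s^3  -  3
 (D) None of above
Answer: D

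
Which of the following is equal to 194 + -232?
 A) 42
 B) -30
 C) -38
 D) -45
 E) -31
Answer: C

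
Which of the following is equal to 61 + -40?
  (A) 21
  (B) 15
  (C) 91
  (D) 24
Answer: A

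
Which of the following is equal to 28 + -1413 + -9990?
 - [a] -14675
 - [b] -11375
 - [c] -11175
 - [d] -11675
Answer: b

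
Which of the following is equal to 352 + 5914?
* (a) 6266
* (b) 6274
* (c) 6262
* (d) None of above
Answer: a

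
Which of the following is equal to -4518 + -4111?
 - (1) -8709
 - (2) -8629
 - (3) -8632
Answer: 2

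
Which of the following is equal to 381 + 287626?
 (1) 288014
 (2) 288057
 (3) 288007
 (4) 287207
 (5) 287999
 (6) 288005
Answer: 3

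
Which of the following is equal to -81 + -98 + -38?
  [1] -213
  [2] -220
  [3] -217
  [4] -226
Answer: 3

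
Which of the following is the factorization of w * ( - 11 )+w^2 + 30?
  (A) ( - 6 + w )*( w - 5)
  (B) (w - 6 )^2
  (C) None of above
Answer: A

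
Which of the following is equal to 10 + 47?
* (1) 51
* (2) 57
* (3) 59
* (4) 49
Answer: 2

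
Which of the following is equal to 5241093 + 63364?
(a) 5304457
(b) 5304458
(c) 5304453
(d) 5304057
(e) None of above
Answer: a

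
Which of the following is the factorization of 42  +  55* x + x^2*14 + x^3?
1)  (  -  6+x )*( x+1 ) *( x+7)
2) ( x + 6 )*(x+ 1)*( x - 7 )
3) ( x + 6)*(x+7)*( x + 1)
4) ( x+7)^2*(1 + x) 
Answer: 3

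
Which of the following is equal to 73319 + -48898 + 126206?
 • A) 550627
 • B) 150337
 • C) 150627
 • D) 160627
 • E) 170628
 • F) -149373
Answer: C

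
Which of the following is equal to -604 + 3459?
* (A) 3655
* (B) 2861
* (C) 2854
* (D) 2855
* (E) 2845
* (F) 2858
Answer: D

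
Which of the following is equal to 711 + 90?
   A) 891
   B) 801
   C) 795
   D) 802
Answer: B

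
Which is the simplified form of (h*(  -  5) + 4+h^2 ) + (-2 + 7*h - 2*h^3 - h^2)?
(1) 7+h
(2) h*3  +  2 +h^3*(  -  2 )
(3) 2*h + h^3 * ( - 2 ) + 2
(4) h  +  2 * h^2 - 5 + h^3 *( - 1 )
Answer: 3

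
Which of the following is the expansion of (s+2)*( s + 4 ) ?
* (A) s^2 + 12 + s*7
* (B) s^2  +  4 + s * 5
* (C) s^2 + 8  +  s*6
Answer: C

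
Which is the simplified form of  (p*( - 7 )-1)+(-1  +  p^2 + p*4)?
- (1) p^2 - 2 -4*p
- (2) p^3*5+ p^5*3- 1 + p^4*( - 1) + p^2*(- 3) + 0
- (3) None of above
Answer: 3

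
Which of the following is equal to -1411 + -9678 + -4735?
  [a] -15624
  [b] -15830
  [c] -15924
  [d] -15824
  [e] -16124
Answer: d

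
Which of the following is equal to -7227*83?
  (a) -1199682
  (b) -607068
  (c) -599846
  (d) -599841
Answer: d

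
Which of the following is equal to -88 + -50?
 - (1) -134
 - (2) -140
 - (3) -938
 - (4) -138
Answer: 4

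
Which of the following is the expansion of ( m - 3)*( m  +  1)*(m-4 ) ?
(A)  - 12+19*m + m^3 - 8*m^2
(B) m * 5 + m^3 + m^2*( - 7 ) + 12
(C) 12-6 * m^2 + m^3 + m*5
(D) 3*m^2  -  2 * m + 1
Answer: C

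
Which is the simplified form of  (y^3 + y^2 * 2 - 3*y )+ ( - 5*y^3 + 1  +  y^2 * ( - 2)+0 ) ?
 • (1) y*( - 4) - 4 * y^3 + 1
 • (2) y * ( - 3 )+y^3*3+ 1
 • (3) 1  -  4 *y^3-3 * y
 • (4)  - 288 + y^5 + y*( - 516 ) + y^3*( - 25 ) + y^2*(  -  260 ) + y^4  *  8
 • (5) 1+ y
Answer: 3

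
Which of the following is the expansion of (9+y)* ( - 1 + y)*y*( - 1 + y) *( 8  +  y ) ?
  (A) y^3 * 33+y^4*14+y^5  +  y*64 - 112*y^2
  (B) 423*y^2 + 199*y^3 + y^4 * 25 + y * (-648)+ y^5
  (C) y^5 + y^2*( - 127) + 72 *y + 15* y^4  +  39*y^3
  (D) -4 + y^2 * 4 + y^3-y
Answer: C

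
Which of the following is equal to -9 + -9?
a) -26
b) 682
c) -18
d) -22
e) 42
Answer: c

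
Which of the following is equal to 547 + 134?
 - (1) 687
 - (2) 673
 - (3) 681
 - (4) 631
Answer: 3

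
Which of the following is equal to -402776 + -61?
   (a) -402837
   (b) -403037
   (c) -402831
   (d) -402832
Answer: a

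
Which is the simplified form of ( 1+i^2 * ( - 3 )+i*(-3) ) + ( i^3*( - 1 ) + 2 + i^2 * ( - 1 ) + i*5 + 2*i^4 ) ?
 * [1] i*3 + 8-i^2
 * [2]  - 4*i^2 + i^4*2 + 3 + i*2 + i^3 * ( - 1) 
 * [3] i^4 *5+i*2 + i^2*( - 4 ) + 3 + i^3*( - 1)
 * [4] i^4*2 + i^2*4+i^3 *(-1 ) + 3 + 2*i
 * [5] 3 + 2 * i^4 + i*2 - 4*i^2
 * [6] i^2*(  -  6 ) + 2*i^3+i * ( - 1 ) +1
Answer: 2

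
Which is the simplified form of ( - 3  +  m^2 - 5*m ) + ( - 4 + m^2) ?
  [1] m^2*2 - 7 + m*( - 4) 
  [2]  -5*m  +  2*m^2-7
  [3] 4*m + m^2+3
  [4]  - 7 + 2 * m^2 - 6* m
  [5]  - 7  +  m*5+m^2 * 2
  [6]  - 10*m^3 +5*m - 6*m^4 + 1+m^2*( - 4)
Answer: 2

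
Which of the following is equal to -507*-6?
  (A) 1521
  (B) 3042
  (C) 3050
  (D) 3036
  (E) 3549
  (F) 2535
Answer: B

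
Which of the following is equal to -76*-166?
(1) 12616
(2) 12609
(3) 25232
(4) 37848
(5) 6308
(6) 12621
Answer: 1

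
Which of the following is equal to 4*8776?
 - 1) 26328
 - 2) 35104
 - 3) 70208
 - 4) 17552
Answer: 2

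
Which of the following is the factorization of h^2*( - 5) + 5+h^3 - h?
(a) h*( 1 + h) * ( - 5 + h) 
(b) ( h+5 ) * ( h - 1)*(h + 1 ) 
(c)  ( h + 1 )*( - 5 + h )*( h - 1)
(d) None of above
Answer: c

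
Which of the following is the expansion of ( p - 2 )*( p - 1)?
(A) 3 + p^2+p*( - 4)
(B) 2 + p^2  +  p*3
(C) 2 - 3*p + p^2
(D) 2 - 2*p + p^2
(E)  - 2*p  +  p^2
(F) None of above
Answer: C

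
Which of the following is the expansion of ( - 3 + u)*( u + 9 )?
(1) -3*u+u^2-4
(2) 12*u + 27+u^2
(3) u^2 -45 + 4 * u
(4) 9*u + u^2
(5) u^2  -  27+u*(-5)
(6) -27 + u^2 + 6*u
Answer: 6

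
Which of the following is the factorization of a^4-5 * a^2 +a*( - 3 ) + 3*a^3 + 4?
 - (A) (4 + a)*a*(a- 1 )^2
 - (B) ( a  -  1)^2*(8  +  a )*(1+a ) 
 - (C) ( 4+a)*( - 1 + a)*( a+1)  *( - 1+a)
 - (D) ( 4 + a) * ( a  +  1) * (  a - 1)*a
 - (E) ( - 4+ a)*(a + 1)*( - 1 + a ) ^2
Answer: C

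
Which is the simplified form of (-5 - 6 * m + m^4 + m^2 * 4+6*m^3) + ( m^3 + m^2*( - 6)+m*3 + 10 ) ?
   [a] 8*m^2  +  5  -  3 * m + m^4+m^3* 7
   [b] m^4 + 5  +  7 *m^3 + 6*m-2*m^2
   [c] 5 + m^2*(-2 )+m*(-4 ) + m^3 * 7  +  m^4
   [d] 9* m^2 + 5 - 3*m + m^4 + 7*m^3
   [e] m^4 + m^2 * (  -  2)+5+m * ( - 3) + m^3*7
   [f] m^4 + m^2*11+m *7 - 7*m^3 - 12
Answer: e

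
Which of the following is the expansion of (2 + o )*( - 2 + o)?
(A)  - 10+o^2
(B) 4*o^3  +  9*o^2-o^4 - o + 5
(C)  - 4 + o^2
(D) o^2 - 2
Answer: C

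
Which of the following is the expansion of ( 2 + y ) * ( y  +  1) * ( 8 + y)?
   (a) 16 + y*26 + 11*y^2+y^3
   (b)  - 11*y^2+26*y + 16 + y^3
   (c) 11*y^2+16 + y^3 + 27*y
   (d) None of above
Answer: a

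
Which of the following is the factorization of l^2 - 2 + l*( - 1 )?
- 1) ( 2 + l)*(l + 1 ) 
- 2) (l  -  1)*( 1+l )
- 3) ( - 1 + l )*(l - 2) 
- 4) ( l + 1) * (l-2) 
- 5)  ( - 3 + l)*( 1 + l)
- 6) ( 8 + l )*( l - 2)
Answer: 4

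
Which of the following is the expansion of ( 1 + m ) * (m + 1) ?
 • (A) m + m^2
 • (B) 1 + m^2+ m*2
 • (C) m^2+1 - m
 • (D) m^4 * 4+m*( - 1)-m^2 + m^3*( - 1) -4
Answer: B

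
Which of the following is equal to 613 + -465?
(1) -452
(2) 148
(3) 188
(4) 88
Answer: 2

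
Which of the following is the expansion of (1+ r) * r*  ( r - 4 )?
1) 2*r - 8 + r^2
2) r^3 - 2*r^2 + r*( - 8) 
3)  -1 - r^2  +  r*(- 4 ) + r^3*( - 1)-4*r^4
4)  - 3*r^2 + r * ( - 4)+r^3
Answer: 4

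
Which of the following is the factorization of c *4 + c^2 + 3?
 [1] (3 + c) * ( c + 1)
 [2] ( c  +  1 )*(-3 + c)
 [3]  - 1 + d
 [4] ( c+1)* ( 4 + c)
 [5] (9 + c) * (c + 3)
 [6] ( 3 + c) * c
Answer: 1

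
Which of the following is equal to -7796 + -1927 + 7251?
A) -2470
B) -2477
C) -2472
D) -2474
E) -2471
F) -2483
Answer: C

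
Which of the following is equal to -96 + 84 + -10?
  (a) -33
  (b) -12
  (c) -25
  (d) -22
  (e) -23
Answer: d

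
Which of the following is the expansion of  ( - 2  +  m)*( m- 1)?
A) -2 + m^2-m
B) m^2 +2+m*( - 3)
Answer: B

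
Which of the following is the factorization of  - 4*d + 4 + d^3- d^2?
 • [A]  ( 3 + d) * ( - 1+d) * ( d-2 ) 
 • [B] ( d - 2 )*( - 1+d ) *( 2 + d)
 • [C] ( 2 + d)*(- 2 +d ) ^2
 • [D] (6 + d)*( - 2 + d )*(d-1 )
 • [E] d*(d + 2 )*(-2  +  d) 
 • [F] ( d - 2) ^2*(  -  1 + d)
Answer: B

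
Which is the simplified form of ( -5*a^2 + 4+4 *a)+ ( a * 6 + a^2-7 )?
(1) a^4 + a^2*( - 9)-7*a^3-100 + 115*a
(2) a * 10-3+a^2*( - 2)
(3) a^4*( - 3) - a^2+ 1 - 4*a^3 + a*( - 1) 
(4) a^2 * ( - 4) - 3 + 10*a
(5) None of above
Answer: 4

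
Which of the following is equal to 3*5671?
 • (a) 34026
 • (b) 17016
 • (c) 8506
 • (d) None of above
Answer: d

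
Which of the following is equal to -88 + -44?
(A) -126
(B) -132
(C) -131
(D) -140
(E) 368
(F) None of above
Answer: B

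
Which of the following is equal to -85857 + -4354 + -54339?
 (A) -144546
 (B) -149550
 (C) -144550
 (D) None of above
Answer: C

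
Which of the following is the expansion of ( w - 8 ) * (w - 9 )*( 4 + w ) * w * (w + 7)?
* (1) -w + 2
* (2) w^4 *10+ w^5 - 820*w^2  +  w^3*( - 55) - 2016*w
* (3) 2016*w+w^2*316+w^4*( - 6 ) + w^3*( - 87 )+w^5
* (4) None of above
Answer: 3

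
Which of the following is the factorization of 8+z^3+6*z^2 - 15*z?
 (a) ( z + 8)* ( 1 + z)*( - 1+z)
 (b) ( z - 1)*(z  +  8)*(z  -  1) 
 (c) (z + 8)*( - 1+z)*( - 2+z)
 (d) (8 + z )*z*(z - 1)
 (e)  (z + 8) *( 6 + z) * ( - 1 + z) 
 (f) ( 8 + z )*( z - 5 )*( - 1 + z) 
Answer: b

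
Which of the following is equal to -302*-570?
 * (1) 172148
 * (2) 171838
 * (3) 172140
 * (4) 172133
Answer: 3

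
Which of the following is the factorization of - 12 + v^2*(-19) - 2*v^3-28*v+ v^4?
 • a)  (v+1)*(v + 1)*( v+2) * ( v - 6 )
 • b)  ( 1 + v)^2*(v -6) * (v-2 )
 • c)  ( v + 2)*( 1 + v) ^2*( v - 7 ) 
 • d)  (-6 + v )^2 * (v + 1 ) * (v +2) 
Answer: a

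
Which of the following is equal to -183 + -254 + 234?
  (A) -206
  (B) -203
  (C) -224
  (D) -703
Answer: B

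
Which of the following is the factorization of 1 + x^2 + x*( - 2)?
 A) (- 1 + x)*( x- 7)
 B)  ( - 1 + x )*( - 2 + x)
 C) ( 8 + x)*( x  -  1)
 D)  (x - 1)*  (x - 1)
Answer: D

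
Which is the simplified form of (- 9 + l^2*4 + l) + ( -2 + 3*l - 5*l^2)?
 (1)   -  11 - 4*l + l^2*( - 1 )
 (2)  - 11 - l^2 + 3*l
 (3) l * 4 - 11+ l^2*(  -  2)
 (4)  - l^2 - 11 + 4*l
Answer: 4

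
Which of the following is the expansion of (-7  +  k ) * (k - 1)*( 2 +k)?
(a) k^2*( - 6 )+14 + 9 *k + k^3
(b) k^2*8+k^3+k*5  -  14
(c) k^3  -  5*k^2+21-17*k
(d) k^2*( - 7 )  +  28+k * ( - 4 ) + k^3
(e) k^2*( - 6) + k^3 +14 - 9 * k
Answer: e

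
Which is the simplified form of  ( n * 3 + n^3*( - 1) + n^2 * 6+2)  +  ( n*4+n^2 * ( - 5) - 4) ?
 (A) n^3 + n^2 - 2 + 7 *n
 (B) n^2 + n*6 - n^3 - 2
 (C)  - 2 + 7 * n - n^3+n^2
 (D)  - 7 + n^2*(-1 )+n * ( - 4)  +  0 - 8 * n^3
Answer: C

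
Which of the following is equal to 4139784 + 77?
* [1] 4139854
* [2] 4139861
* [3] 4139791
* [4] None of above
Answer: 2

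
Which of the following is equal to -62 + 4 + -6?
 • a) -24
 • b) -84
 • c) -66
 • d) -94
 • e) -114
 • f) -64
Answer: f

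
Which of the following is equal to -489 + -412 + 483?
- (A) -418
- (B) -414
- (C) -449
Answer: A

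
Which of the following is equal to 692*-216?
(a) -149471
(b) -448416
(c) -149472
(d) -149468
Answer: c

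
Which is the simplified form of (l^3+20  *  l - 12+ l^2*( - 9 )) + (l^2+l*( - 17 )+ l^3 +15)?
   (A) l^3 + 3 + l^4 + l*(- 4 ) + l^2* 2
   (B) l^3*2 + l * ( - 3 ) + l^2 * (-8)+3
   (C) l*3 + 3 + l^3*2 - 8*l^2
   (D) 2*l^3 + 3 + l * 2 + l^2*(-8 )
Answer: C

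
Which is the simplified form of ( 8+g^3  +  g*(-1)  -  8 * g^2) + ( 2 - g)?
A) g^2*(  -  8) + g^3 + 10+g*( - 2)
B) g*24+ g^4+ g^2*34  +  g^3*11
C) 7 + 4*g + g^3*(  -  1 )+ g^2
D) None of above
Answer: A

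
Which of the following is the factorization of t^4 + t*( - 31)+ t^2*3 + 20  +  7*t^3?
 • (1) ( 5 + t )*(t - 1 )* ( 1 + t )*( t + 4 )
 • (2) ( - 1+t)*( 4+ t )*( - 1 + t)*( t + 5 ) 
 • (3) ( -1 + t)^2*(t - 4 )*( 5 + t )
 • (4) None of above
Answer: 2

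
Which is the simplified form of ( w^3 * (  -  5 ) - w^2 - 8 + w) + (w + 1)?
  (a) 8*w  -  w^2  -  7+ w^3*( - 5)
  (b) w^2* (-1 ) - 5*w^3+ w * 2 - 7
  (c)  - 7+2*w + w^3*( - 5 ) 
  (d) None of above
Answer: b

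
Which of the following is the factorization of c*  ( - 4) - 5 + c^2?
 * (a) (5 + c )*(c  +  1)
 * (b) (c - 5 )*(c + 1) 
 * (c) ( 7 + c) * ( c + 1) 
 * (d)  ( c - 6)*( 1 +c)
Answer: b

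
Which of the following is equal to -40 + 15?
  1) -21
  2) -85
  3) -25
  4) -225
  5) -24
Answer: 3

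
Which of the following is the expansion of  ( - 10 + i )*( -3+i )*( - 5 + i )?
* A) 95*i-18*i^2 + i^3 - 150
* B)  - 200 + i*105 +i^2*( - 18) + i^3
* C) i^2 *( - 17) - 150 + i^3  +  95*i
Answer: A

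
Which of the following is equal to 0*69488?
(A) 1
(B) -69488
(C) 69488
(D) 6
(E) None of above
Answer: E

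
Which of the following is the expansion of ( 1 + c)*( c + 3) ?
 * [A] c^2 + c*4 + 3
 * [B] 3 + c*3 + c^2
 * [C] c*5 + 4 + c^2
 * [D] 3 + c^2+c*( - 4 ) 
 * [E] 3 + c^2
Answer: A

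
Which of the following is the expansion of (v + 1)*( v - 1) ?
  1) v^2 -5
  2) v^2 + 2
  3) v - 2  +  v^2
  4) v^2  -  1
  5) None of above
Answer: 4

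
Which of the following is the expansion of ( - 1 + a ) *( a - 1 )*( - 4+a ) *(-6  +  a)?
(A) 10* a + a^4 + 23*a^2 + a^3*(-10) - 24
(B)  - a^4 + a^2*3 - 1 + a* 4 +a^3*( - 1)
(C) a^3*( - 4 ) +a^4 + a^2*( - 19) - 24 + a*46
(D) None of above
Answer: D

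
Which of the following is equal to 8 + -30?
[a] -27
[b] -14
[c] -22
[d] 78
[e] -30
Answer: c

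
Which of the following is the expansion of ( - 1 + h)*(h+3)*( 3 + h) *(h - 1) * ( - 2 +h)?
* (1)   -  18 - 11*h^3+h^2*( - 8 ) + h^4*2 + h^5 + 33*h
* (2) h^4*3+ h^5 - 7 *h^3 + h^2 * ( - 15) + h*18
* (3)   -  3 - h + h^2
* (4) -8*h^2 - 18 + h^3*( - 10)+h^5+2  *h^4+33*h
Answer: 4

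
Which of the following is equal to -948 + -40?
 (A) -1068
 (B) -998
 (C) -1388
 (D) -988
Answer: D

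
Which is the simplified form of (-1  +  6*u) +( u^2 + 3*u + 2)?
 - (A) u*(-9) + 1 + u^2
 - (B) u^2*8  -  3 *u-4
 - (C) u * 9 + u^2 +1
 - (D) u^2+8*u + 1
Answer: C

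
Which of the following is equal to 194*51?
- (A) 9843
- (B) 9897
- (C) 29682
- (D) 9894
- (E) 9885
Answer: D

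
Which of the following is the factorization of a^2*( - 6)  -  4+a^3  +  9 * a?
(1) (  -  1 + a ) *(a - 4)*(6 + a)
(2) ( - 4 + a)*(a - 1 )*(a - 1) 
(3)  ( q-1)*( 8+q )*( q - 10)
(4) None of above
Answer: 2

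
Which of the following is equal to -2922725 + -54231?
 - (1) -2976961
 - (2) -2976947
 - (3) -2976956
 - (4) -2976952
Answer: 3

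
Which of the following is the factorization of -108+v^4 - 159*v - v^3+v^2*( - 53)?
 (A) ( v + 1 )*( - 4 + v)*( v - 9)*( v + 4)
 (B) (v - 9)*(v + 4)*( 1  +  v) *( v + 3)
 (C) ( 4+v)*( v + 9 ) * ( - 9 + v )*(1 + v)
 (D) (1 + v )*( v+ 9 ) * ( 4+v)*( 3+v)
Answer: B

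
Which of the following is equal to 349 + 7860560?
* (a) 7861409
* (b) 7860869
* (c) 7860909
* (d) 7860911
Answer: c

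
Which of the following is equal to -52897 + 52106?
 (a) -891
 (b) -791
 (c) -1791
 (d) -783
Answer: b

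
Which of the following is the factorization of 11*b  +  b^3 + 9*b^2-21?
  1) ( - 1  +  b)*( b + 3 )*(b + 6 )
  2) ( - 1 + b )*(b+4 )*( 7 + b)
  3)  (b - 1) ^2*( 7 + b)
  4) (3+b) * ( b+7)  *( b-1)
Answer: 4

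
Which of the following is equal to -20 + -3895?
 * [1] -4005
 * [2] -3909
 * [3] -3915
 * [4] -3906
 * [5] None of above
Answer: 3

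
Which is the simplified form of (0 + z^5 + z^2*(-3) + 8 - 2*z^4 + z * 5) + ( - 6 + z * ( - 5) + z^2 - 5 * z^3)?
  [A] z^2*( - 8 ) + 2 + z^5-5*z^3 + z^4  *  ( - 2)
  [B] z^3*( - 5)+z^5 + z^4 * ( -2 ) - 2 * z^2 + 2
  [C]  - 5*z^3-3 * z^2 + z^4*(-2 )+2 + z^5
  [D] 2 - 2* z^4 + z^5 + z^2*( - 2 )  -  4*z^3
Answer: B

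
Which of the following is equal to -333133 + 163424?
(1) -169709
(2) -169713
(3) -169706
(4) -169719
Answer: 1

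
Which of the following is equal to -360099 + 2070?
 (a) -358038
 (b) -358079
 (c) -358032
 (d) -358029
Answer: d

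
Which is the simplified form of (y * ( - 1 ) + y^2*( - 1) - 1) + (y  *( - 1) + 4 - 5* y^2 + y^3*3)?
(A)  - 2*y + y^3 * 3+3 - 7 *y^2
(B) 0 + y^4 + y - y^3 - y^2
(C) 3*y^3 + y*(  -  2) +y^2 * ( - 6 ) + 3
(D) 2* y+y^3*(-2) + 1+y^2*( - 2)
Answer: C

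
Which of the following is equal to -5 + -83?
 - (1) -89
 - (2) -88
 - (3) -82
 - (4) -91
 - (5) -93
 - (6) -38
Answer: 2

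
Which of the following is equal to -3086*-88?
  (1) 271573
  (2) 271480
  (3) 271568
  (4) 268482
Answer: 3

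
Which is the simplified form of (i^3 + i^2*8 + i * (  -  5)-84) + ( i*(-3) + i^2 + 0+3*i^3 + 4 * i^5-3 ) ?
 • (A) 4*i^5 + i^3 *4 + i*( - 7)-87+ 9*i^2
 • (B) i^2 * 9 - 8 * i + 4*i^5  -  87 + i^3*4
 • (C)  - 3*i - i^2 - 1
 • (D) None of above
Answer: B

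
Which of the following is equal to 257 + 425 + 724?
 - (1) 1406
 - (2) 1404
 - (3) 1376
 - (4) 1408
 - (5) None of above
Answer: 1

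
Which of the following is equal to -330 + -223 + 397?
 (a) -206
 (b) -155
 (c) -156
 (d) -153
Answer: c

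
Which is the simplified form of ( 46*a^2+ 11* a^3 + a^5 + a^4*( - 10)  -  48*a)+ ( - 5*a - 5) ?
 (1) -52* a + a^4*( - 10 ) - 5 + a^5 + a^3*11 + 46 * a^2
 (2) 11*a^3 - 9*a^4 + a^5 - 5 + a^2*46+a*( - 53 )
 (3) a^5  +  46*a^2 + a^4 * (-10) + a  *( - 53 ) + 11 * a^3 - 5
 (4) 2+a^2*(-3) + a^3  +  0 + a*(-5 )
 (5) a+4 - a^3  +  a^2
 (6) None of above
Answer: 3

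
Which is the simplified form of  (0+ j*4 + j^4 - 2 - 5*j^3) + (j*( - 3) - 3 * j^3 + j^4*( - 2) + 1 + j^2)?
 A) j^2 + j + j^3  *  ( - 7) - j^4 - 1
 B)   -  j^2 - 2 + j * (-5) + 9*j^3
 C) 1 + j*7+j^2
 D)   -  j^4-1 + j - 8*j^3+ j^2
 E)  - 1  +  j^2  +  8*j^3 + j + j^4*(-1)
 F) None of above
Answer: D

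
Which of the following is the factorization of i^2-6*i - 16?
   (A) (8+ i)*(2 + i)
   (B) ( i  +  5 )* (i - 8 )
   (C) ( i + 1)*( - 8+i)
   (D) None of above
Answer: D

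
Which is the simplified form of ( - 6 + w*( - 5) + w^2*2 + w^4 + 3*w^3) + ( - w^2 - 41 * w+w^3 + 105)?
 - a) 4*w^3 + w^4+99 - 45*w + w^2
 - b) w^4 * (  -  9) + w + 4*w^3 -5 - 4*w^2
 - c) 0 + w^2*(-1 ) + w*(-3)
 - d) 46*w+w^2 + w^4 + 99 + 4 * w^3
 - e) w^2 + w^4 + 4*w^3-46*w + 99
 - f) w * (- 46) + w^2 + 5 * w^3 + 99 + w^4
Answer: e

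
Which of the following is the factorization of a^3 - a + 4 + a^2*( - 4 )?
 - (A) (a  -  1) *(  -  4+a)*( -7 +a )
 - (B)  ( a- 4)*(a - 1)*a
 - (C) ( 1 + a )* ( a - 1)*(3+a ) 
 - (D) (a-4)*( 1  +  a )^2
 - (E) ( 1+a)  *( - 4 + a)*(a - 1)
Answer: E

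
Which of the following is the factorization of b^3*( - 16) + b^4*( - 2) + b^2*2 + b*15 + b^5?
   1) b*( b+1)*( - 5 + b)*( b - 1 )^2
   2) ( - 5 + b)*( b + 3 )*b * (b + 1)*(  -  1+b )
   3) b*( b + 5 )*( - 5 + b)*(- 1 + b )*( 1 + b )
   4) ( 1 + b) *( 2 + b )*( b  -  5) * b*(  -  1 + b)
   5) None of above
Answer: 2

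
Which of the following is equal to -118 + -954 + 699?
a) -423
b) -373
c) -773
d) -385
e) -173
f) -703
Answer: b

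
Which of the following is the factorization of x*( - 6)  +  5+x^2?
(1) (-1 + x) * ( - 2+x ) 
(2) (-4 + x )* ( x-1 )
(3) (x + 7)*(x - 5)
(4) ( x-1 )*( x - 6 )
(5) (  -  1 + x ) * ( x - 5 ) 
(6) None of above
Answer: 5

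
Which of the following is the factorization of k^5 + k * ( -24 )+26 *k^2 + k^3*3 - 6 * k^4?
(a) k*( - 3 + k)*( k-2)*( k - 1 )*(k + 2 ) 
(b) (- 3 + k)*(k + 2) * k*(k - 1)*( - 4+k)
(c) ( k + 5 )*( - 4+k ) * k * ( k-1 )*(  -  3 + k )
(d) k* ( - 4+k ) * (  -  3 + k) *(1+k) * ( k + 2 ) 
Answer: b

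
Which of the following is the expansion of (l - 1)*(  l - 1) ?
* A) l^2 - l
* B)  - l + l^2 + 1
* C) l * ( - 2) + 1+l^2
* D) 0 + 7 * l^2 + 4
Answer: C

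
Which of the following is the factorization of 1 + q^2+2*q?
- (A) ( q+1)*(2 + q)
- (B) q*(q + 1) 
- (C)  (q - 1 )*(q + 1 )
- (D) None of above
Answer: D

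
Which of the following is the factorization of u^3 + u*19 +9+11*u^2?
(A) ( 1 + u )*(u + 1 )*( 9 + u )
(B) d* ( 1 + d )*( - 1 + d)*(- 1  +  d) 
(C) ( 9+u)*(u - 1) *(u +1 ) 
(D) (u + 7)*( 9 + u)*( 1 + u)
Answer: A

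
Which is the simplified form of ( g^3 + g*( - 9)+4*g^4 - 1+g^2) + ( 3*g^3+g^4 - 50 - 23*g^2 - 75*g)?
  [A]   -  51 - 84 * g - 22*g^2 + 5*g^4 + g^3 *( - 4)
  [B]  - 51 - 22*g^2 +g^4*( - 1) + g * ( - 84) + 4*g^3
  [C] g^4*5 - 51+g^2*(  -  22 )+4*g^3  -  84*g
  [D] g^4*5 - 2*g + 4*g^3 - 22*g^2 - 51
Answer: C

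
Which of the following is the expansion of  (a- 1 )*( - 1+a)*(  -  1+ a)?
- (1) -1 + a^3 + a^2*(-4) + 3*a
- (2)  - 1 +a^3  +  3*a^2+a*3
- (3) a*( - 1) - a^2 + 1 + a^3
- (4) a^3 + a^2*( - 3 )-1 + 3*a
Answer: 4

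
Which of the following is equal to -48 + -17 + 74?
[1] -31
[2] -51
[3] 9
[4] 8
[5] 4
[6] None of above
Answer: 3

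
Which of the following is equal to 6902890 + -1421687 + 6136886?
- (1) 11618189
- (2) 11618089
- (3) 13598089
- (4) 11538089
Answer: 2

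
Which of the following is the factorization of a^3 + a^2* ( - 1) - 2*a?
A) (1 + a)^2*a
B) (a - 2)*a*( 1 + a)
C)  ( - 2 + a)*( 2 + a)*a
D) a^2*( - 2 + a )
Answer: B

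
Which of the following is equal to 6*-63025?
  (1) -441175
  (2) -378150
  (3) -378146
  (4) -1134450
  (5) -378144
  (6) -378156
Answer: 2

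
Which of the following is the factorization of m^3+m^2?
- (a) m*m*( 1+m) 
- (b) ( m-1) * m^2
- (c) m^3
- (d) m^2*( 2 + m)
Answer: a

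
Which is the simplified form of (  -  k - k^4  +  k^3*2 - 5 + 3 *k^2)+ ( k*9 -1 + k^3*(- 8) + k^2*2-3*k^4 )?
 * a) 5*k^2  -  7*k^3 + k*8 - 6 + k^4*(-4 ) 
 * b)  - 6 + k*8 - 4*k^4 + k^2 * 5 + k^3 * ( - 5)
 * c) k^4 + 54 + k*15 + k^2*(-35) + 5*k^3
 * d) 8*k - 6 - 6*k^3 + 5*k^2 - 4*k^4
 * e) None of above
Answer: d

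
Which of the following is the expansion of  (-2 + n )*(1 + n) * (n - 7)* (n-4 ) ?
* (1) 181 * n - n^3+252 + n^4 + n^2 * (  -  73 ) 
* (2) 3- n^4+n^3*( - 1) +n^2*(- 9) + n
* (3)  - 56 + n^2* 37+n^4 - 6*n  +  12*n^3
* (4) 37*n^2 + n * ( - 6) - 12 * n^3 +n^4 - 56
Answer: 4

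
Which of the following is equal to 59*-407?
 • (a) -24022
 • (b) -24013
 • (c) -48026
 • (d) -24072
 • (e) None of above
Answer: b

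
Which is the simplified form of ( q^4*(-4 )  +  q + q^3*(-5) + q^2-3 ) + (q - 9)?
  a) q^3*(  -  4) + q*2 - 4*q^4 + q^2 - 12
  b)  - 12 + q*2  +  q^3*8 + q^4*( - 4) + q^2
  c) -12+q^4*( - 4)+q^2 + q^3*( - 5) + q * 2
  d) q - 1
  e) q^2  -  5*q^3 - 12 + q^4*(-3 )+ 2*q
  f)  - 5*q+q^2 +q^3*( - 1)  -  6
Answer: c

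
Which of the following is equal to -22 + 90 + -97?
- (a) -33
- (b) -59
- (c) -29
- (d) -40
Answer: c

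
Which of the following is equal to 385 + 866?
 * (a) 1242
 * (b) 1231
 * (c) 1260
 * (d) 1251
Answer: d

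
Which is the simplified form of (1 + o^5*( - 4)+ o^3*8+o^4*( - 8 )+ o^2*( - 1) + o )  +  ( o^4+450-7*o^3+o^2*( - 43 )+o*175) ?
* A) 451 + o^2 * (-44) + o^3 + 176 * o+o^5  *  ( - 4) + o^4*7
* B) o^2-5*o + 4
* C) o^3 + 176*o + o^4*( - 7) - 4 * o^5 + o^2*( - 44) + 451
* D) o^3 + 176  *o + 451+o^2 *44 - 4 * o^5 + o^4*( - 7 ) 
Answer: C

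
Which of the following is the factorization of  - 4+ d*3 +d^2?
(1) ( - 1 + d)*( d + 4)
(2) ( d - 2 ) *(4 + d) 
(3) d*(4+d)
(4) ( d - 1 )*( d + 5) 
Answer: 1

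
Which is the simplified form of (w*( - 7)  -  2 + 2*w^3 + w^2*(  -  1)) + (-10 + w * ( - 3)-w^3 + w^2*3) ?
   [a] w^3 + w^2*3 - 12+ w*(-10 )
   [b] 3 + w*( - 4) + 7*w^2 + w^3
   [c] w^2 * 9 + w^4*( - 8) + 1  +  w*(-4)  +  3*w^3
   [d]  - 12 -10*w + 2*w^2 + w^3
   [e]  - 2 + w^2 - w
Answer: d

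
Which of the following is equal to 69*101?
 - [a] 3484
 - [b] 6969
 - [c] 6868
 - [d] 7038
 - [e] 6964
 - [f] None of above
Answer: b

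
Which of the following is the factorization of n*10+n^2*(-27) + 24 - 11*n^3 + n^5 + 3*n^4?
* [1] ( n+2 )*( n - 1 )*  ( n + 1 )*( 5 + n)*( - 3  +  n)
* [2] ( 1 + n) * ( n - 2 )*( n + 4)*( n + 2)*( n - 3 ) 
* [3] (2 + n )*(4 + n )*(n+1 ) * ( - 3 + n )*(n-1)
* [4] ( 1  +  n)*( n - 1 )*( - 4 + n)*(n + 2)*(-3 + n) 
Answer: 3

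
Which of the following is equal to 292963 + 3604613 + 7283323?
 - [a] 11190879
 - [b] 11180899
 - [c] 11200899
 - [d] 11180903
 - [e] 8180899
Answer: b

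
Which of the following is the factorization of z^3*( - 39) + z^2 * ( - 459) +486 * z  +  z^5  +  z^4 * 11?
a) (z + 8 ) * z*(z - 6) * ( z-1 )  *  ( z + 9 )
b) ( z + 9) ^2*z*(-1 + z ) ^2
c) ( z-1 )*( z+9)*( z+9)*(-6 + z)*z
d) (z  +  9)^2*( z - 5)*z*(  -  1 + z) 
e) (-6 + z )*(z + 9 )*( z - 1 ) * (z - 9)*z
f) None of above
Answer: c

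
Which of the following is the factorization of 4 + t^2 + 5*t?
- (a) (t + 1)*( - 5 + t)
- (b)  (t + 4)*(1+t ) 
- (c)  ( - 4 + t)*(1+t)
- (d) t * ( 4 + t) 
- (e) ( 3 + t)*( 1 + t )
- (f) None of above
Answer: b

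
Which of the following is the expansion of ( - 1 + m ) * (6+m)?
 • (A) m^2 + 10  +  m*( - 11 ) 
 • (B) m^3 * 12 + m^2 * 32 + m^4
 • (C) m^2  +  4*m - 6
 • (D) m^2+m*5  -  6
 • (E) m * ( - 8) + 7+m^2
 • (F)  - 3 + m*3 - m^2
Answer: D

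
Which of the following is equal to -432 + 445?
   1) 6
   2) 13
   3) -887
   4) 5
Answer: 2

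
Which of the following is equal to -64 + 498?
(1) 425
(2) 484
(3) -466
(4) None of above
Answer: 4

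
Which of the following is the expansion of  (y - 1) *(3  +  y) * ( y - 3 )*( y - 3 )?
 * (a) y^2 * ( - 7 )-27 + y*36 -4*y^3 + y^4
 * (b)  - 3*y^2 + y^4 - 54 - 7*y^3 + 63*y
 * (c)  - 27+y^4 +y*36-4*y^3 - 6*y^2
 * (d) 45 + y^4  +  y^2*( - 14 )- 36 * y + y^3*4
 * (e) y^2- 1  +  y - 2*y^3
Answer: c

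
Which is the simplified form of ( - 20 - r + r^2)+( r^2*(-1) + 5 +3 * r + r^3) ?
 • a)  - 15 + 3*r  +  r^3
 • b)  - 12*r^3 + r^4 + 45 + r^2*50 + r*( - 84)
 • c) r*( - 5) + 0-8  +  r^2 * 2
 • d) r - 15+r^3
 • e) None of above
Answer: e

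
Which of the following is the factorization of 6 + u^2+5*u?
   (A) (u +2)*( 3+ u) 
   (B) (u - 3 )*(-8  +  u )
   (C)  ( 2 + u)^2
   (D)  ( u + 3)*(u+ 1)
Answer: A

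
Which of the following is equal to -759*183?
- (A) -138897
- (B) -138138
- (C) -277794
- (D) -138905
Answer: A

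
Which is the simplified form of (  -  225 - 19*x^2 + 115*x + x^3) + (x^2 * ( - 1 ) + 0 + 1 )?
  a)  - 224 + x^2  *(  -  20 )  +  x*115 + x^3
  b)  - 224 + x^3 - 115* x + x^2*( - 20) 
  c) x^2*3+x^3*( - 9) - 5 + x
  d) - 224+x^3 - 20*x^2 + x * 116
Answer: a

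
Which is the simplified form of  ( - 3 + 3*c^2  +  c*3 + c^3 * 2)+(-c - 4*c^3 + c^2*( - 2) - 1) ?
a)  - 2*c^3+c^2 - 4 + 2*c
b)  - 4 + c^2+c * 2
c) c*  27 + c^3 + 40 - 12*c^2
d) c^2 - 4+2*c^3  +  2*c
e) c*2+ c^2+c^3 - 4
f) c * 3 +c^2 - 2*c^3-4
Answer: a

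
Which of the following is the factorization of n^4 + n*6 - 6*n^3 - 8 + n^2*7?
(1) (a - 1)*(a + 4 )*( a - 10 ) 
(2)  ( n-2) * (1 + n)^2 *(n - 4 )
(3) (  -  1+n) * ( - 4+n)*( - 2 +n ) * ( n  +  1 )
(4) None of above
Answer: 3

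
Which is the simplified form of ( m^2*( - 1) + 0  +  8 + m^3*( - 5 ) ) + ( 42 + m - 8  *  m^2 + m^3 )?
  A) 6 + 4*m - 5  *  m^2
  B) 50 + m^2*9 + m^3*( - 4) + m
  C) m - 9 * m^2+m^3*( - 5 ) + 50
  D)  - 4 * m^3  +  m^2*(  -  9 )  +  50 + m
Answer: D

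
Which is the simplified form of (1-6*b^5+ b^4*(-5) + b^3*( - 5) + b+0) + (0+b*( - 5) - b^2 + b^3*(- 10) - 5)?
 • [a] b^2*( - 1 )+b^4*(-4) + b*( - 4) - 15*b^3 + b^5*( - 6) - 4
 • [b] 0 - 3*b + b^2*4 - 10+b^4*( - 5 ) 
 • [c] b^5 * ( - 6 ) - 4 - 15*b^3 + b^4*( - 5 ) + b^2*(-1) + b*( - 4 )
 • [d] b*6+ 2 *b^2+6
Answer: c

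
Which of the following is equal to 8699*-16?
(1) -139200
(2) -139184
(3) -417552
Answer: 2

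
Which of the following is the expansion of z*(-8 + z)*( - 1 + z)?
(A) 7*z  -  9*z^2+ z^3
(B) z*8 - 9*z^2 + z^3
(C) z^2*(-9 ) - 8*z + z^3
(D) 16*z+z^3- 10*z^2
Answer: B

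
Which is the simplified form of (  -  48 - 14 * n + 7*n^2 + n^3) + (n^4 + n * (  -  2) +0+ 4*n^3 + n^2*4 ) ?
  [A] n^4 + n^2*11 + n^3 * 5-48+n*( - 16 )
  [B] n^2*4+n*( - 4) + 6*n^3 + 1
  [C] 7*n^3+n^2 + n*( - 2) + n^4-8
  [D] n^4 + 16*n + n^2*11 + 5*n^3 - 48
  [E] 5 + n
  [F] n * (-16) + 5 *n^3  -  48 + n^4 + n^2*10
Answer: A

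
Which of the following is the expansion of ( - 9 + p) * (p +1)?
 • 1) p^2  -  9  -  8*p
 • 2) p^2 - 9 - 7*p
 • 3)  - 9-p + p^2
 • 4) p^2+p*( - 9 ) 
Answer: 1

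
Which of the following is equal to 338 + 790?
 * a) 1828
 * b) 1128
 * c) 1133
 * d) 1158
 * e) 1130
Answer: b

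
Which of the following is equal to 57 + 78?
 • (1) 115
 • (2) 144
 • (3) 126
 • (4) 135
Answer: 4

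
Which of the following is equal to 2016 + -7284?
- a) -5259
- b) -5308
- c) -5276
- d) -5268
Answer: d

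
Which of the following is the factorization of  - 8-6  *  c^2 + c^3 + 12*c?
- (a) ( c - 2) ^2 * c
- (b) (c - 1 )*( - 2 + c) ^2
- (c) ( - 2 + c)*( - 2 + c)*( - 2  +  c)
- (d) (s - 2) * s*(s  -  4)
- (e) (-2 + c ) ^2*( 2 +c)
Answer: c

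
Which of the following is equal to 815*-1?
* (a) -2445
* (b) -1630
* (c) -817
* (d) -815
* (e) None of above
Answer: d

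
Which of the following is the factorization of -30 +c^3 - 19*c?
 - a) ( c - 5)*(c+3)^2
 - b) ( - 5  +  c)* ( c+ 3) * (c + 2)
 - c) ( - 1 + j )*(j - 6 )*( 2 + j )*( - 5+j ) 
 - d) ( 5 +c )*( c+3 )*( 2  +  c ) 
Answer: b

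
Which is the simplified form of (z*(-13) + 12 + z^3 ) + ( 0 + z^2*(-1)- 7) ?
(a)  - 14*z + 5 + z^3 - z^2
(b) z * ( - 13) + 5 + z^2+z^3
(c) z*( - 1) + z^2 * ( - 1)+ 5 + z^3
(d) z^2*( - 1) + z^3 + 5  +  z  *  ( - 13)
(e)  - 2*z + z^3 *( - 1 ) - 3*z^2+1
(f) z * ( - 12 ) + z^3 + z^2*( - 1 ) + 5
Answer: d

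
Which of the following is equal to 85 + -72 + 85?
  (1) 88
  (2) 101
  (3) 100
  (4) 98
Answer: 4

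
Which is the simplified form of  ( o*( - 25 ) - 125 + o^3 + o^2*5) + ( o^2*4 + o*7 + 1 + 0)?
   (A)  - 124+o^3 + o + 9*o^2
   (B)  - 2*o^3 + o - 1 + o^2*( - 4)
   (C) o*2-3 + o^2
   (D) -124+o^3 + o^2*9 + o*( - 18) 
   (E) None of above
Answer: D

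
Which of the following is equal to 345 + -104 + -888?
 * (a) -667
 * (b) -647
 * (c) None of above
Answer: b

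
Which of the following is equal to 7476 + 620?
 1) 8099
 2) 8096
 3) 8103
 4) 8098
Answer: 2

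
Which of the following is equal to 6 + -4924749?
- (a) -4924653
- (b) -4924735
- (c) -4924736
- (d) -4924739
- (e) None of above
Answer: e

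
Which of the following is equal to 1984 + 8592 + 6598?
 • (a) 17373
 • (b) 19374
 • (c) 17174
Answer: c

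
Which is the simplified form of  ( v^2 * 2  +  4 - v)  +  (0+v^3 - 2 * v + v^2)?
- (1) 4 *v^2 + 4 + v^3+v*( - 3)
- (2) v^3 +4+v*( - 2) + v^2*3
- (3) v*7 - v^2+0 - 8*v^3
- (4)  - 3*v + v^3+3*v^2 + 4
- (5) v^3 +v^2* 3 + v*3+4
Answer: 4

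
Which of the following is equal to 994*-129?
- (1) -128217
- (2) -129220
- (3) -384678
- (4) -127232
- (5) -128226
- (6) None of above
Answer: 5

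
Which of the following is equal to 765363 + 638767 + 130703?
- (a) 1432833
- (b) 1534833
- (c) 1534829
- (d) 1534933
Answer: b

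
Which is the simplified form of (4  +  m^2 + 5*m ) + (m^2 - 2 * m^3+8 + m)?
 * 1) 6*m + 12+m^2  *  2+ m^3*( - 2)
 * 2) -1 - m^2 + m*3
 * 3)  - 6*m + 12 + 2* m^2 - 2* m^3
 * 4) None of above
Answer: 1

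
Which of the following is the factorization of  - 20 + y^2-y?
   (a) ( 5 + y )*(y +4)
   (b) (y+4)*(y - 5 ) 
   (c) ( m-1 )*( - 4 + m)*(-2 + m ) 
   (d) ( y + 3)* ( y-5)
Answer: b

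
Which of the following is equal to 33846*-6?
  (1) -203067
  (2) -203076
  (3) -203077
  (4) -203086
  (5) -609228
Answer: 2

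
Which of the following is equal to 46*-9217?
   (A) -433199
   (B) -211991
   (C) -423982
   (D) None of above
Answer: C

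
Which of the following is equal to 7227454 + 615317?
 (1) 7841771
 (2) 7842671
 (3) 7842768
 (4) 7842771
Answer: 4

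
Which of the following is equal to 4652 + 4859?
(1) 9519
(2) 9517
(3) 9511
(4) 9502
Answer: 3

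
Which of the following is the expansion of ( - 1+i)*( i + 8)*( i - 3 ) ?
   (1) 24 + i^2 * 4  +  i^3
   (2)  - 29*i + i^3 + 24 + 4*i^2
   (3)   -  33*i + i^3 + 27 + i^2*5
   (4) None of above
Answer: 2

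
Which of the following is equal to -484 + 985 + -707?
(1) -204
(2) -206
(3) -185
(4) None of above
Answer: 2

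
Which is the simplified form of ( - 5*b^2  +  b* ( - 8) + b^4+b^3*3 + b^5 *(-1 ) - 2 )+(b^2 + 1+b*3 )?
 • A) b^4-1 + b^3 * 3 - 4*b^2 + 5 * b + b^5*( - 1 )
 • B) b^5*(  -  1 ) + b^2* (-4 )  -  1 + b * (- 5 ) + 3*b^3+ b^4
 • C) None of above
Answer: B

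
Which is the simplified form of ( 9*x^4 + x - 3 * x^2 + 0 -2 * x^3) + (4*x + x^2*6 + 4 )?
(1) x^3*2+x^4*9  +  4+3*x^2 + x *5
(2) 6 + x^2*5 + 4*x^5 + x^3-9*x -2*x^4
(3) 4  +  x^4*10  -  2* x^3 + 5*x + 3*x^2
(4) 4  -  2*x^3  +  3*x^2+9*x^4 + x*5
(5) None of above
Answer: 4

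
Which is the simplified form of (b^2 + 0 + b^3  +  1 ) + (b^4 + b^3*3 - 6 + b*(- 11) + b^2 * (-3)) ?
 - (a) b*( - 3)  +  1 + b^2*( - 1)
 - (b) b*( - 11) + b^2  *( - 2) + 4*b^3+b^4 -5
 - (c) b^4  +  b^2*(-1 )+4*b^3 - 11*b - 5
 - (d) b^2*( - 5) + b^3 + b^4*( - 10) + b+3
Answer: b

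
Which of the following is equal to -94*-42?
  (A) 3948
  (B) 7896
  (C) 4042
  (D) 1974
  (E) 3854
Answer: A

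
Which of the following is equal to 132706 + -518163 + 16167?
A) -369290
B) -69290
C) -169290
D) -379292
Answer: A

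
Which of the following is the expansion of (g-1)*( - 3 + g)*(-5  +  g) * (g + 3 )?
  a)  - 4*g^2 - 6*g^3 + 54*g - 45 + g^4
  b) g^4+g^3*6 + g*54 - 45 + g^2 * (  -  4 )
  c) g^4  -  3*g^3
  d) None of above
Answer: a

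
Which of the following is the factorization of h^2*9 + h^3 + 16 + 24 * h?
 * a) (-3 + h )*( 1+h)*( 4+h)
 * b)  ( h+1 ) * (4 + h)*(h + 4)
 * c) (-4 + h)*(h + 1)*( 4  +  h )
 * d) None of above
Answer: b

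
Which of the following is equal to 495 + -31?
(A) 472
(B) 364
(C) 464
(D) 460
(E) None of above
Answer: C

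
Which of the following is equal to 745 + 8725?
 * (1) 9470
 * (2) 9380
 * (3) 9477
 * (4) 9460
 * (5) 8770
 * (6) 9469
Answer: 1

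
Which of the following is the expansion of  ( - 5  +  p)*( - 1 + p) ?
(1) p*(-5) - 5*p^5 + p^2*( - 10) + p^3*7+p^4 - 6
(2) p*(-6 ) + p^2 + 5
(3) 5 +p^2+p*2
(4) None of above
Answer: 2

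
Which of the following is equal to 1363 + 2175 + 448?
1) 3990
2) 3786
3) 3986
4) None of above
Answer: 3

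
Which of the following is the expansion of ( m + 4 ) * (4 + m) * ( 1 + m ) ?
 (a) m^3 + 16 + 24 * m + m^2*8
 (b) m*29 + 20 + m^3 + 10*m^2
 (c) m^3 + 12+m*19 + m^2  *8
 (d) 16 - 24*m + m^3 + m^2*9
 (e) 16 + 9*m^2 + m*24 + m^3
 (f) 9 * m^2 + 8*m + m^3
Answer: e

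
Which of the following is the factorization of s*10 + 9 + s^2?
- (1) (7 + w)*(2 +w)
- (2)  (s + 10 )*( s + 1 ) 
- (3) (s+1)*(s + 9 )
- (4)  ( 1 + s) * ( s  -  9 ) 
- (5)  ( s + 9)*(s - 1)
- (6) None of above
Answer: 3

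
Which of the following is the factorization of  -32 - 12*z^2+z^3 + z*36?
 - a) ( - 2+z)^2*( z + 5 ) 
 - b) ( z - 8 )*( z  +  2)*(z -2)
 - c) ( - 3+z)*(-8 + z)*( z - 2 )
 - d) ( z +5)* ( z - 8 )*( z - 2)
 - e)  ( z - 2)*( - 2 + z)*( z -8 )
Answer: e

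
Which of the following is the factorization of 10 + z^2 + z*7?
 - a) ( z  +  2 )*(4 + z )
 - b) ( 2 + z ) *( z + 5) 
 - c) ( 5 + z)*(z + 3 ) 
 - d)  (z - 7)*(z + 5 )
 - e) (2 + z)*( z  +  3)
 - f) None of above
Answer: b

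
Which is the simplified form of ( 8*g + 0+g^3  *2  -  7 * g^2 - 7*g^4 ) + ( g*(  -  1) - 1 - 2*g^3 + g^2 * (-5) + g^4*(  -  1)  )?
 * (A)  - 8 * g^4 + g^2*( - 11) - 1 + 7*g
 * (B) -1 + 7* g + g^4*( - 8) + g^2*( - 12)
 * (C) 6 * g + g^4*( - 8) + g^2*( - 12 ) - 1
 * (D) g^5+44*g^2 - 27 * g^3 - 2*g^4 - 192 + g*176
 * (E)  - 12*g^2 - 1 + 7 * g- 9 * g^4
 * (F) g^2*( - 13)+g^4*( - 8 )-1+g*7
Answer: B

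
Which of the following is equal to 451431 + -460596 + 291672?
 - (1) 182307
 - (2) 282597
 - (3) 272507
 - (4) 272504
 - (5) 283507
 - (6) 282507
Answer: 6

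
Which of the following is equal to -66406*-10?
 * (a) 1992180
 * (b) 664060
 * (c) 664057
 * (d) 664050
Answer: b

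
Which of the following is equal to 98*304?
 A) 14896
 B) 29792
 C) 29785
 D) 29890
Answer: B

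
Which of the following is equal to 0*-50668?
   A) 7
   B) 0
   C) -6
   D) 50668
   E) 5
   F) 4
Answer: B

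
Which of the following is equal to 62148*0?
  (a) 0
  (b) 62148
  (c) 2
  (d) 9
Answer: a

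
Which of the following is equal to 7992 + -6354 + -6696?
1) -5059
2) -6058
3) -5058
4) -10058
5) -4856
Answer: 3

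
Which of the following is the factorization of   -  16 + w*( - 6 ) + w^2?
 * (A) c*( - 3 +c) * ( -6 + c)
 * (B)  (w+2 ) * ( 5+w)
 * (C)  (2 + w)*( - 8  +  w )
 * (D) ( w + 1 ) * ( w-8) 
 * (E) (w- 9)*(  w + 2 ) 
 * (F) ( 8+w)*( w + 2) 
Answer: C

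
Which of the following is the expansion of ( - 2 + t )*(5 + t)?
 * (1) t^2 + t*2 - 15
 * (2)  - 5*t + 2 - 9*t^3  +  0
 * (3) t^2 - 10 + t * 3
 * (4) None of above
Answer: 3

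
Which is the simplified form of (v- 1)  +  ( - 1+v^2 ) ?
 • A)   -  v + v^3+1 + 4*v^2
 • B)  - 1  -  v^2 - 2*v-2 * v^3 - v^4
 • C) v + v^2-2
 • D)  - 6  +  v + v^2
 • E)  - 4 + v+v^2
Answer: C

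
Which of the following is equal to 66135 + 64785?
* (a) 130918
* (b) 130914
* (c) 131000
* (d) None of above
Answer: d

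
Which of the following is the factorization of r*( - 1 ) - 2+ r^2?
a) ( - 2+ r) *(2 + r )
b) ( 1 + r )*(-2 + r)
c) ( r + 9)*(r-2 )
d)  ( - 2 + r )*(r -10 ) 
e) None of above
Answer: b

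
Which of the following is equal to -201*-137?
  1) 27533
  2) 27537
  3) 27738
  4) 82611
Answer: 2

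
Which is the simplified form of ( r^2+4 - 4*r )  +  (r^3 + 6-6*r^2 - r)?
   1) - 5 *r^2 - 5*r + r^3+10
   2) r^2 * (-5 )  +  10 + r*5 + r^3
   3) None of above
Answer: 1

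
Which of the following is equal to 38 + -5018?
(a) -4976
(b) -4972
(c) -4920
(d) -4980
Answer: d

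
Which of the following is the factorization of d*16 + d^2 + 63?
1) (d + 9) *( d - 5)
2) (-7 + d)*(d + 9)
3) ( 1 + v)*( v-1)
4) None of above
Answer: 4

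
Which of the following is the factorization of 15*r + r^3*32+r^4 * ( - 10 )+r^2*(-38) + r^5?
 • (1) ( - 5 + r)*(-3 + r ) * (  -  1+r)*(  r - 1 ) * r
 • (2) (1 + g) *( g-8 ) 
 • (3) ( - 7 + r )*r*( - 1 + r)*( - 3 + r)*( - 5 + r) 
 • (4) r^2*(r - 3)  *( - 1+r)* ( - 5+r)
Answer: 1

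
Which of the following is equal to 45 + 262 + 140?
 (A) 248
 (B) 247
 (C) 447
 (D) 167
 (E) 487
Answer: C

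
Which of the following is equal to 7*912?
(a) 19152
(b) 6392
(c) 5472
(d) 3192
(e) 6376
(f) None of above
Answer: f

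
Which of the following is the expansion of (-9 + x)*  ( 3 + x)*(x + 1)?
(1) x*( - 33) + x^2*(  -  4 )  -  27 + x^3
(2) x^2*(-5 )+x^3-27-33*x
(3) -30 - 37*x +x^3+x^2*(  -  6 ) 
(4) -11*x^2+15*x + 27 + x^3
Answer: 2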